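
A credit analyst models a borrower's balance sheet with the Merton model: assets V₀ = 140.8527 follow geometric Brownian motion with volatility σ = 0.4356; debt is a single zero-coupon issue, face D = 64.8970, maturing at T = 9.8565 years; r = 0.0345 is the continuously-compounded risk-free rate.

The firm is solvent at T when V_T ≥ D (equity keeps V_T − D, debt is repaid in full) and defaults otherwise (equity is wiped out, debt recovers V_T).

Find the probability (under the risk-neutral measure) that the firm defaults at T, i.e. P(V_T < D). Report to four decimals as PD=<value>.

PD=0.4477

d₁ = [ln(V₀/D) + (r + σ²/2)T] / (σ√T)
   = [ln(140.8527/64.8970) + (0.0345 + 0.5·0.4356²)·9.8565] / (0.4356·√9.8565)
   = [0.774913 + 1.275172] / 1.367569 = 1.499072
d₂ = d₁ − σ√T = 1.499072 − 1.367569 = 0.131503
risk-neutral PD = N(−d₂) = N(-0.131503) = 0.447689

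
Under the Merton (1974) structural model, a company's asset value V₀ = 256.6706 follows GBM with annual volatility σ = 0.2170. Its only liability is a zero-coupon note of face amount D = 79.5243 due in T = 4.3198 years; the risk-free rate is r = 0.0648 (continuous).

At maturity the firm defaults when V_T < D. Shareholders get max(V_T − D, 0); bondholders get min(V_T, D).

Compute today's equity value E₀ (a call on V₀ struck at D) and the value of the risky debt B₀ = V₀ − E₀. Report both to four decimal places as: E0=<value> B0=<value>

E0=196.5723 B0=60.0983

d₁ = [ln(V₀/D) + (r + σ²/2)T] / (σ√T)
   = [ln(256.6706/79.5243) + (0.0648 + 0.5·0.2170²)·4.3198] / (0.2170·√4.3198)
   = [1.171731 + 0.381631] / 0.451016 = 3.444141
d₂ = d₁ − σ√T = 3.444141 − 0.451016 = 2.993126
N(d₁) = 0.999714,  N(d₂) = 0.998619,  e^(−rT) = 0.755842
E₀ = V₀·N(d₁) − D·e^(−rT)·N(d₂)
   = 256.6706·0.999714 − 79.5243·0.755842·0.998619 = 196.572271
B₀ = V₀ − E₀ = 256.6706 − 196.572271 = 60.098329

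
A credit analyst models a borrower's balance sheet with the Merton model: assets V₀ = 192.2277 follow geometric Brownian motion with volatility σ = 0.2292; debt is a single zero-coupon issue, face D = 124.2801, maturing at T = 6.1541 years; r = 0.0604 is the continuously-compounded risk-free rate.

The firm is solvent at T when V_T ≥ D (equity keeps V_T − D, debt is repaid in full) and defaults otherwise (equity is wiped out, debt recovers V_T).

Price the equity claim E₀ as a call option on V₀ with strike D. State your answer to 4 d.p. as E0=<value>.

E0=109.0130

d₁ = [ln(V₀/D) + (r + σ²/2)T] / (σ√T)
   = [ln(192.2277/124.2801) + (0.0604 + 0.5·0.2292²)·6.1541] / (0.2292·√6.1541)
   = [0.436143 + 0.533353] / 0.568587 = 1.705097
d₂ = d₁ − σ√T = 1.705097 − 0.568587 = 1.136510
N(d₁) = 0.955912,  N(d₂) = 0.872128,  e^(−rT) = 0.689556
E₀ = V₀·N(d₁) − D·e^(−rT)·N(d₂)
   = 192.2277·0.955912 − 124.2801·0.689556·0.872128 = 109.013015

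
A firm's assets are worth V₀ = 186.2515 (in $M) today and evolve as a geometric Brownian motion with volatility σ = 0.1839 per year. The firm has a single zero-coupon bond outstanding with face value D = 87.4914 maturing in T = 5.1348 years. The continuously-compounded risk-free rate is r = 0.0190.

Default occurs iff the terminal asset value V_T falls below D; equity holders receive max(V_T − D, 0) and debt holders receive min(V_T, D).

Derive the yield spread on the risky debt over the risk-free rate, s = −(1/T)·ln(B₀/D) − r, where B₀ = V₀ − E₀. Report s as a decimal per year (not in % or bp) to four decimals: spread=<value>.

d₁ = [ln(V₀/D) + (r + σ²/2)T] / (σ√T)
   = [ln(186.2515/87.4914) + (0.0190 + 0.5·0.1839²)·5.1348] / (0.1839·√5.1348)
   = [0.755557 + 0.184389] / 0.416719 = 2.255586
d₂ = d₁ − σ√T = 2.255586 − 0.416719 = 1.838867
N(d₁) = 0.987952,  N(d₂) = 0.967033,  e^(−rT) = 0.907047
E₀ = V₀·N(d₁) − D·e^(−rT)·N(d₂)
   = 186.2515·0.987952 − 87.4914·0.907047·0.967033 = 107.264944
B₀ = V₀ − E₀ = 186.2515 − 107.264944 = 78.986556
spread = −(1/T)·ln(B₀/D) − r = −(1/5.1348)·ln(78.986556/87.4914) − 0.0190 = 0.00091564

spread=0.0009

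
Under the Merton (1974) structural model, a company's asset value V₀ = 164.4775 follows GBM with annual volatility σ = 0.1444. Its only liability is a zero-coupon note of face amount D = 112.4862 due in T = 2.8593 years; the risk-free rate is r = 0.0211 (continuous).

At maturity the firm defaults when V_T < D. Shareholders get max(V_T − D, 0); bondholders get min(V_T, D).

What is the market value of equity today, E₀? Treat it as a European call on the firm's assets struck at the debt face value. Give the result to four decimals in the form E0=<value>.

d₁ = [ln(V₀/D) + (r + σ²/2)T] / (σ√T)
   = [ln(164.4775/112.4862) + (0.0211 + 0.5·0.1444²)·2.8593] / (0.1444·√2.8593)
   = [0.379943 + 0.090141] / 0.244173 = 1.925214
d₂ = d₁ − σ√T = 1.925214 − 0.244173 = 1.681041
N(d₁) = 0.972899,  N(d₂) = 0.953623,  e^(−rT) = 0.941453
E₀ = V₀·N(d₁) − D·e^(−rT)·N(d₂)
   = 164.4775·0.972899 − 112.4862·0.941453·0.953623 = 59.030907

E0=59.0309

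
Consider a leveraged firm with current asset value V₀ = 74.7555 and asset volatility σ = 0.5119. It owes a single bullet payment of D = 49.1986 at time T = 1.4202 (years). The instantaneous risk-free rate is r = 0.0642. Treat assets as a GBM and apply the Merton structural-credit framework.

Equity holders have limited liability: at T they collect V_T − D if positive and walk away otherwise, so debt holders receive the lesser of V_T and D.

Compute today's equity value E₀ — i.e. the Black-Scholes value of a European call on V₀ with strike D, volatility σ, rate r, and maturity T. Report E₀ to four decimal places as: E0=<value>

E0=33.7263

d₁ = [ln(V₀/D) + (r + σ²/2)T] / (σ√T)
   = [ln(74.7555/49.1986) + (0.0642 + 0.5·0.5119²)·1.4202] / (0.5119·√1.4202)
   = [0.418358 + 0.277253] / 0.610042 = 1.140266
d₂ = d₁ − σ√T = 1.140266 − 0.610042 = 0.530223
N(d₁) = 0.872912,  N(d₂) = 0.702022,  e^(−rT) = 0.912856
E₀ = V₀·N(d₁) − D·e^(−rT)·N(d₂)
   = 74.7555·0.872912 − 49.1986·0.912856·0.702022 = 33.726323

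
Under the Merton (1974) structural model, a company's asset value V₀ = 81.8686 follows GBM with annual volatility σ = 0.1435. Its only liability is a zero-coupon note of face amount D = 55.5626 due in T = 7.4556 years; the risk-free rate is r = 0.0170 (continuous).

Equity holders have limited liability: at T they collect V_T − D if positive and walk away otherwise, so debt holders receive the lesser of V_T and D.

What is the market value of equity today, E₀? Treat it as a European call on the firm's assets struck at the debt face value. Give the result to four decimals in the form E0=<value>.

d₁ = [ln(V₀/D) + (r + σ²/2)T] / (σ√T)
   = [ln(81.8686/55.5626) + (0.0170 + 0.5·0.1435²)·7.4556] / (0.1435·√7.4556)
   = [0.387605 + 0.203509] / 0.391826 = 1.508614
d₂ = d₁ − σ√T = 1.508614 − 0.391826 = 1.116788
N(d₁) = 0.934301,  N(d₂) = 0.867958,  e^(−rT) = 0.880958
E₀ = V₀·N(d₁) − D·e^(−rT)·N(d₂)
   = 81.8686·0.934301 − 55.5626·0.880958·0.867958 = 34.004872

E0=34.0049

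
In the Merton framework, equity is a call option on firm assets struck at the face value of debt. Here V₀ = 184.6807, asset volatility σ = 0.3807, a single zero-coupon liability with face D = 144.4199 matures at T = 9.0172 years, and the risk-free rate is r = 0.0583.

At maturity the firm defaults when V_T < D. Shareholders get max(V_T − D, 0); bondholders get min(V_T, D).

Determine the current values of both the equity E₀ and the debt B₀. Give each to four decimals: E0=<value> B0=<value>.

d₁ = [ln(V₀/D) + (r + σ²/2)T] / (σ√T)
   = [ln(184.6807/144.4199) + (0.0583 + 0.5·0.3807²)·9.0172] / (0.3807·√9.0172)
   = [0.245903 + 1.179145] / 1.143191 = 1.246554
d₂ = d₁ − σ√T = 1.246554 − 1.143191 = 0.103363
N(d₁) = 0.893719,  N(d₂) = 0.541163,  e^(−rT) = 0.591140
E₀ = V₀·N(d₁) − D·e^(−rT)·N(d₂)
   = 184.6807·0.893719 − 144.4199·0.591140·0.541163 = 118.852410
B₀ = V₀ − E₀ = 184.6807 − 118.852410 = 65.828290

E0=118.8524 B0=65.8283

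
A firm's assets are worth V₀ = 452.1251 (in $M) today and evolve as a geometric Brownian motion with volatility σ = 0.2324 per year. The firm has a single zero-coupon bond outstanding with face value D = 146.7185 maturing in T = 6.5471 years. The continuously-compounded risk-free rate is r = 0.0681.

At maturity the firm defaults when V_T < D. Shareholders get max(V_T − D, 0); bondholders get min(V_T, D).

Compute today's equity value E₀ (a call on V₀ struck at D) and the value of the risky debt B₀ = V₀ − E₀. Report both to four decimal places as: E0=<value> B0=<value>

d₁ = [ln(V₀/D) + (r + σ²/2)T] / (σ√T)
   = [ln(452.1251/146.7185) + (0.0681 + 0.5·0.2324²)·6.5471] / (0.2324·√6.5471)
   = [1.125443 + 0.622661] / 0.594649 = 2.939725
d₂ = d₁ − σ√T = 2.939725 − 0.594649 = 2.345076
N(d₁) = 0.998357,  N(d₂) = 0.990488,  e^(−rT) = 0.640275
E₀ = V₀·N(d₁) − D·e^(−rT)·N(d₂)
   = 452.1251·0.998357 − 146.7185·0.640275·0.990488 = 358.335810
B₀ = V₀ − E₀ = 452.1251 − 358.335810 = 93.789290

E0=358.3358 B0=93.7893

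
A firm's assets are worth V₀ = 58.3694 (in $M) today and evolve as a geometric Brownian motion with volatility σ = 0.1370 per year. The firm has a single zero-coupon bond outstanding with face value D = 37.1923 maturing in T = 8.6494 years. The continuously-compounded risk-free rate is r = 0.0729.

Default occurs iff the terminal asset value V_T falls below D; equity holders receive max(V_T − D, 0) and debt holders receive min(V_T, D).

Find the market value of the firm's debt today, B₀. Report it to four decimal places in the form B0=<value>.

B0=19.7825

d₁ = [ln(V₀/D) + (r + σ²/2)T] / (σ√T)
   = [ln(58.3694/37.1923) + (0.0729 + 0.5·0.1370²)·8.6494] / (0.1370·√8.6494)
   = [0.450690 + 0.711712] / 0.402915 = 2.884979
d₂ = d₁ − σ√T = 2.884979 − 0.402915 = 2.482064
N(d₁) = 0.998043,  N(d₂) = 0.993469,  e^(−rT) = 0.532304
E₀ = V₀·N(d₁) − D·e^(−rT)·N(d₂)
   = 58.3694·0.998043 − 37.1923·0.532304·0.993469 = 38.586866
B₀ = V₀ − E₀ = 58.3694 − 38.586866 = 19.782534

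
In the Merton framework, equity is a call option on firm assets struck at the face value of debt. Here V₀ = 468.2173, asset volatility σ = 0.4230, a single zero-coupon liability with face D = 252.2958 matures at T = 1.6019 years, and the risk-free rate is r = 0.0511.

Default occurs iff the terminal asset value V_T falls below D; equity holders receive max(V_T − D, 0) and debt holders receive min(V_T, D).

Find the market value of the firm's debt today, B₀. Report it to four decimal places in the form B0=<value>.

B0=224.7516

d₁ = [ln(V₀/D) + (r + σ²/2)T] / (σ√T)
   = [ln(468.2173/252.2958) + (0.0511 + 0.5·0.4230²)·1.6019] / (0.4230·√1.6019)
   = [0.618330 + 0.225170] / 0.535375 = 1.575532
d₂ = d₁ − σ√T = 1.575532 − 0.535375 = 1.040157
N(d₁) = 0.942433,  N(d₂) = 0.850867,  e^(−rT) = 0.921404
E₀ = V₀·N(d₁) − D·e^(−rT)·N(d₂)
   = 468.2173·0.942433 − 252.2958·0.921404·0.850867 = 243.465743
B₀ = V₀ − E₀ = 468.2173 − 243.465743 = 224.751557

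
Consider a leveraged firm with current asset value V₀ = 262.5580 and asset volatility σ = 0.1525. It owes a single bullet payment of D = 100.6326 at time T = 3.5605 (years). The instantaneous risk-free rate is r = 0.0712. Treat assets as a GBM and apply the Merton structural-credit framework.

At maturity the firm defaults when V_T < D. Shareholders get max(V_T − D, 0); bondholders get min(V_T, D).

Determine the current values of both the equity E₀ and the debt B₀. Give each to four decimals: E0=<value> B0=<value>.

d₁ = [ln(V₀/D) + (r + σ²/2)T] / (σ√T)
   = [ln(262.5580/100.6326) + (0.0712 + 0.5·0.1525²)·3.5605] / (0.1525·√3.5605)
   = [0.958996 + 0.294910] / 0.287757 = 4.357520
d₂ = d₁ − σ√T = 4.357520 − 0.287757 = 4.069763
N(d₁) = 0.999993,  N(d₂) = 0.999976,  e^(−rT) = 0.776074
E₀ = V₀·N(d₁) − D·e^(−rT)·N(d₂)
   = 262.5580·0.999993 − 100.6326·0.776074·0.999976 = 184.459782
B₀ = V₀ − E₀ = 262.5580 − 184.459782 = 78.098218

E0=184.4598 B0=78.0982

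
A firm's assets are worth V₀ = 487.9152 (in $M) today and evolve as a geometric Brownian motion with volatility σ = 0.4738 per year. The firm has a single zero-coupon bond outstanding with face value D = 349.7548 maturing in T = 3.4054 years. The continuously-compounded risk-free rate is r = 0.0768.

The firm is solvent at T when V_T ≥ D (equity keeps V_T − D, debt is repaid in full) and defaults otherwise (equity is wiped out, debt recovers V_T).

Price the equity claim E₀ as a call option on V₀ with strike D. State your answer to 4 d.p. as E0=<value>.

d₁ = [ln(V₀/D) + (r + σ²/2)T] / (σ√T)
   = [ln(487.9152/349.7548) + (0.0768 + 0.5·0.4738²)·3.4054] / (0.4738·√3.4054)
   = [0.332909 + 0.643768] / 0.874338 = 1.117048
d₂ = d₁ − σ√T = 1.117048 − 0.874338 = 0.242711
N(d₁) = 0.868013,  N(d₂) = 0.595885,  e^(−rT) = 0.769869
E₀ = V₀·N(d₁) − D·e^(−rT)·N(d₂)
   = 487.9152·0.868013 − 349.7548·0.769869·0.595885 = 263.065514

E0=263.0655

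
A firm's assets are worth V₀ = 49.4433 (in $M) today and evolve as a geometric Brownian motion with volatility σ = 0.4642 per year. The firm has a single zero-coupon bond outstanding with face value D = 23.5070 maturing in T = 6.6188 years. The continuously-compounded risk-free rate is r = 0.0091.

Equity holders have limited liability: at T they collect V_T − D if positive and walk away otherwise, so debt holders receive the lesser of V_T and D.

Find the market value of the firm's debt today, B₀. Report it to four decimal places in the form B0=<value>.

B0=16.7800

d₁ = [ln(V₀/D) + (r + σ²/2)T] / (σ√T)
   = [ln(49.4433/23.5070) + (0.0091 + 0.5·0.4642²)·6.6188] / (0.4642·√6.6188)
   = [0.743528 + 0.773346] / 1.194249 = 1.270149
d₂ = d₁ − σ√T = 1.270149 − 1.194249 = 0.075901
N(d₁) = 0.897984,  N(d₂) = 0.530251,  e^(−rT) = 0.941547
E₀ = V₀·N(d₁) − D·e^(−rT)·N(d₂)
   = 49.4433·0.897984 − 23.5070·0.941547·0.530251 = 32.663292
B₀ = V₀ − E₀ = 49.4433 − 32.663292 = 16.780008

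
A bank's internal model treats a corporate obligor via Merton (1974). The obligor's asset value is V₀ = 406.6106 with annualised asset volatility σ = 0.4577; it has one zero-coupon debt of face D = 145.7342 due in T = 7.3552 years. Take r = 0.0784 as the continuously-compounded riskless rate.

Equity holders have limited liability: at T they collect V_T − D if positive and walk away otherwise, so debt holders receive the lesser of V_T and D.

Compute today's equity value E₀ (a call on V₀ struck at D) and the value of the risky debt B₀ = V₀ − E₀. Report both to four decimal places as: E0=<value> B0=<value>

d₁ = [ln(V₀/D) + (r + σ²/2)T] / (σ√T)
   = [ln(406.6106/145.7342) + (0.0784 + 0.5·0.4577²)·7.3552] / (0.4577·√7.3552)
   = [1.026072 + 1.347065] / 1.241304 = 1.911810
d₂ = d₁ − σ√T = 1.911810 − 1.241304 = 0.670506
N(d₁) = 0.972050,  N(d₂) = 0.748732,  e^(−rT) = 0.561778
E₀ = V₀·N(d₁) − D·e^(−rT)·N(d₂)
   = 406.6106·0.972050 − 145.7342·0.561778·0.748732 = 333.946748
B₀ = V₀ − E₀ = 406.6106 − 333.946748 = 72.663852

E0=333.9467 B0=72.6639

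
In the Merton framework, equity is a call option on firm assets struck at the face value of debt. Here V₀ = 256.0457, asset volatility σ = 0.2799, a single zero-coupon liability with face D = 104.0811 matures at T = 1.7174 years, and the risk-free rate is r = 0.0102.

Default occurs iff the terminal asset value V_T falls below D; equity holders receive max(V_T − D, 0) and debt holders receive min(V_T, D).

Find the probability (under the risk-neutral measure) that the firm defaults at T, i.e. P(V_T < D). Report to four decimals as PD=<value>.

d₁ = [ln(V₀/D) + (r + σ²/2)T] / (σ√T)
   = [ln(256.0457/104.0811) + (0.0102 + 0.5·0.2799²)·1.7174] / (0.2799·√1.7174)
   = [0.900186 + 0.084791] / 0.366808 = 2.685267
d₂ = d₁ − σ√T = 2.685267 − 0.366808 = 2.318459
risk-neutral PD = N(−d₂) = N(-2.318459) = 0.010212

PD=0.0102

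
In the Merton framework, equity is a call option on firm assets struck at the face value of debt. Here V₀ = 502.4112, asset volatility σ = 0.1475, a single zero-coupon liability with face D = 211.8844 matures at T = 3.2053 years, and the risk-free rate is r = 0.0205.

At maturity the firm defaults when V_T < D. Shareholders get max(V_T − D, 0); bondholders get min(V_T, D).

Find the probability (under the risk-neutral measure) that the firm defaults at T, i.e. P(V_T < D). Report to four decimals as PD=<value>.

PD=0.0004

d₁ = [ln(V₀/D) + (r + σ²/2)T] / (σ√T)
   = [ln(502.4112/211.8844) + (0.0205 + 0.5·0.1475²)·3.2053] / (0.1475·√3.2053)
   = [0.863378 + 0.100576] / 0.264074 = 3.650313
d₂ = d₁ − σ√T = 3.650313 − 0.264074 = 3.386239
risk-neutral PD = N(−d₂) = N(-3.386239) = 0.000354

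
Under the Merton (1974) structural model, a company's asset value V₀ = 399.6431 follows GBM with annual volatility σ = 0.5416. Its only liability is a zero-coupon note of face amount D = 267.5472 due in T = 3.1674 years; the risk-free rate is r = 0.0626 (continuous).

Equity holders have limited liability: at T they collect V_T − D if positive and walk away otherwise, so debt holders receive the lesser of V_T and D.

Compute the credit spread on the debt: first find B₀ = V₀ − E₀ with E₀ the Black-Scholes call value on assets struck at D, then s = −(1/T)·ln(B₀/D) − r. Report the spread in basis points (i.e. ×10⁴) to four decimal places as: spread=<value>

spread=699.7005

d₁ = [ln(V₀/D) + (r + σ²/2)T] / (σ√T)
   = [ln(399.6431/267.5472) + (0.0626 + 0.5·0.5416²)·3.1674] / (0.5416·√3.1674)
   = [0.401276 + 0.662827] / 0.963896 = 1.103960
d₂ = d₁ − σ√T = 1.103960 − 0.963896 = 0.140064
N(d₁) = 0.865195,  N(d₂) = 0.555695,  e^(−rT) = 0.820141
E₀ = V₀·N(d₁) − D·e^(−rT)·N(d₂)
   = 399.6431·0.865195 − 267.5472·0.820141·0.555695 = 223.834898
B₀ = V₀ − E₀ = 399.6431 − 223.834898 = 175.808202
spread = −(1/T)·ln(B₀/D) − r = −(1/3.1674)·ln(175.808202/267.5472) − 0.0626 = 0.06997005
in basis points: 0.06997005 × 10⁴ = 699.7005 bp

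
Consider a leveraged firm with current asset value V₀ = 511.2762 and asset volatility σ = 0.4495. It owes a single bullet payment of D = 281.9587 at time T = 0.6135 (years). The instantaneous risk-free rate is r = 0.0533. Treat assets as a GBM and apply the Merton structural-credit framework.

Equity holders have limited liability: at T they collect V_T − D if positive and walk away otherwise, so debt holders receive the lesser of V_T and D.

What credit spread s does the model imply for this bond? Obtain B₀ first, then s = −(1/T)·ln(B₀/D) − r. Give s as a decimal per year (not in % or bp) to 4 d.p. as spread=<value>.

d₁ = [ln(V₀/D) + (r + σ²/2)T] / (σ√T)
   = [ln(511.2762/281.9587) + (0.0533 + 0.5·0.4495²)·0.6135] / (0.4495·√0.6135)
   = [0.595149 + 0.094678] / 0.352076 = 1.959313
d₂ = d₁ − σ√T = 1.959313 − 0.352076 = 1.607236
N(d₁) = 0.974962,  N(d₂) = 0.945999,  e^(−rT) = 0.967829
E₀ = V₀·N(d₁) − D·e^(−rT)·N(d₂)
   = 511.2762·0.974962 − 281.9587·0.967829·0.945999 = 240.323224
B₀ = V₀ − E₀ = 511.2762 − 240.323224 = 270.952976
spread = −(1/T)·ln(B₀/D) − r = −(1/0.6135)·ln(270.952976/281.9587) − 0.0533 = 0.01159865

spread=0.0116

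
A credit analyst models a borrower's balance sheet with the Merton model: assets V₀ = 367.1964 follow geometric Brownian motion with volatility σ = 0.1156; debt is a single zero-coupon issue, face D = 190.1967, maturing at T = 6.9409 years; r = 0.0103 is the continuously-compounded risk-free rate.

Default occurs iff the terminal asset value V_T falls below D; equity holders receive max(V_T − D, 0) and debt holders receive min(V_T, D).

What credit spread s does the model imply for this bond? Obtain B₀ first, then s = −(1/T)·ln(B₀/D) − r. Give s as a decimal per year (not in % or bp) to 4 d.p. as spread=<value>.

spread=0.0002

d₁ = [ln(V₀/D) + (r + σ²/2)T] / (σ√T)
   = [ln(367.1964/190.1967) + (0.0103 + 0.5·0.1156²)·6.9409] / (0.1156·√6.9409)
   = [0.657838 + 0.117868] / 0.304555 = 2.547015
d₂ = d₁ − σ√T = 2.547015 − 0.304555 = 2.242460
N(d₁) = 0.994568,  N(d₂) = 0.987534,  e^(−rT) = 0.931004
E₀ = V₀·N(d₁) − D·e^(−rT)·N(d₂)
   = 367.1964·0.994568 − 190.1967·0.931004·0.987534 = 190.335036
B₀ = V₀ − E₀ = 367.1964 − 190.335036 = 176.861364
spread = −(1/T)·ln(B₀/D) − r = −(1/6.9409)·ln(176.861364/190.1967) − 0.0103 = 0.00017308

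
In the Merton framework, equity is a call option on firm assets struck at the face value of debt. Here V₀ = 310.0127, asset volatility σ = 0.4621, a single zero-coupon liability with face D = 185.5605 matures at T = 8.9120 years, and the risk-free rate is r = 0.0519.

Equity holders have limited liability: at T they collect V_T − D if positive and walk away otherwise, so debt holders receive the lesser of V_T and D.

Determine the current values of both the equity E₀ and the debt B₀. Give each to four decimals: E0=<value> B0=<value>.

d₁ = [ln(V₀/D) + (r + σ²/2)T] / (σ√T)
   = [ln(310.0127/185.5605) + (0.0519 + 0.5·0.4621²)·8.9120] / (0.4621·√8.9120)
   = [0.513232 + 1.414051] / 1.379506 = 1.397082
d₂ = d₁ − σ√T = 1.397082 − 1.379506 = 0.017576
N(d₁) = 0.918806,  N(d₂) = 0.507012,  e^(−rT) = 0.629687
E₀ = V₀·N(d₁) − D·e^(−rT)·N(d₂)
   = 310.0127·0.918806 − 185.5605·0.629687·0.507012 = 225.599635
B₀ = V₀ − E₀ = 310.0127 − 225.599635 = 84.413065

E0=225.5996 B0=84.4131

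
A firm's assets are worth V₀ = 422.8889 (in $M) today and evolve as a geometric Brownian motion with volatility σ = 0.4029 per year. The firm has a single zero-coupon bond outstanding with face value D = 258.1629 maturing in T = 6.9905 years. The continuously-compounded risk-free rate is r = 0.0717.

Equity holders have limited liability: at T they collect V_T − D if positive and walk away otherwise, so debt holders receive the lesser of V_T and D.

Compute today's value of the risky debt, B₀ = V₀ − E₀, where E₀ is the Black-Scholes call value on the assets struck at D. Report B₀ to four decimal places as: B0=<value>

B0=132.7088

d₁ = [ln(V₀/D) + (r + σ²/2)T] / (σ√T)
   = [ln(422.8889/258.1629) + (0.0717 + 0.5·0.4029²)·6.9905] / (0.4029·√6.9905)
   = [0.493519 + 1.068597] / 1.065250 = 1.466432
d₂ = d₁ − σ√T = 1.466432 − 1.065250 = 0.401182
N(d₁) = 0.928735,  N(d₂) = 0.655857,  e^(−rT) = 0.605792
E₀ = V₀·N(d₁) − D·e^(−rT)·N(d₂)
   = 422.8889·0.928735 − 258.1629·0.605792·0.655857 = 290.180147
B₀ = V₀ − E₀ = 422.8889 − 290.180147 = 132.708753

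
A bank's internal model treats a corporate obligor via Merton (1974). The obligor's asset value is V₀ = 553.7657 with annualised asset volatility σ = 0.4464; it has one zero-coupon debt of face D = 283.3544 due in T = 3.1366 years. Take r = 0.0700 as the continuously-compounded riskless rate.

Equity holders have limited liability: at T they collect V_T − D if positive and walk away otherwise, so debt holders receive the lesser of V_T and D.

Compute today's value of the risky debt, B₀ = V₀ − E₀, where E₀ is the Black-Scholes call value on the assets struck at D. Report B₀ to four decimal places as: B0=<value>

B0=210.1006

d₁ = [ln(V₀/D) + (r + σ²/2)T] / (σ√T)
   = [ln(553.7657/283.3544) + (0.0700 + 0.5·0.4464²)·3.1366] / (0.4464·√3.1366)
   = [0.670043 + 0.532082] / 0.790594 = 1.520533
d₂ = d₁ − σ√T = 1.520533 − 0.790594 = 0.729939
N(d₁) = 0.935811,  N(d₂) = 0.767286,  e^(−rT) = 0.802870
E₀ = V₀·N(d₁) − D·e^(−rT)·N(d₂)
   = 553.7657·0.935811 − 283.3544·0.802870·0.767286 = 343.665110
B₀ = V₀ − E₀ = 553.7657 − 343.665110 = 210.100590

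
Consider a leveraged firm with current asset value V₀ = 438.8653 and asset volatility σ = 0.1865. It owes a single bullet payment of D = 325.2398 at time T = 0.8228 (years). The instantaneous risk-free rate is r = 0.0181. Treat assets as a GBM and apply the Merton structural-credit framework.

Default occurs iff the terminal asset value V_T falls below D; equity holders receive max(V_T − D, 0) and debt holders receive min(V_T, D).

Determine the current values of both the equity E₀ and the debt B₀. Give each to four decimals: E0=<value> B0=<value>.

d₁ = [ln(V₀/D) + (r + σ²/2)T] / (σ√T)
   = [ln(438.8653/325.2398) + (0.0181 + 0.5·0.1865²)·0.8228] / (0.1865·√0.8228)
   = [0.299630 + 0.029202] / 0.169171 = 1.943784
d₂ = d₁ − σ√T = 1.943784 − 0.169171 = 1.774613
N(d₁) = 0.974039,  N(d₂) = 0.962019,  e^(−rT) = 0.985218
E₀ = V₀·N(d₁) − D·e^(−rT)·N(d₂)
   = 438.8653·0.974039 − 325.2398·0.985218·0.962019 = 119.210327
B₀ = V₀ − E₀ = 438.8653 − 119.210327 = 319.654973

E0=119.2103 B0=319.6550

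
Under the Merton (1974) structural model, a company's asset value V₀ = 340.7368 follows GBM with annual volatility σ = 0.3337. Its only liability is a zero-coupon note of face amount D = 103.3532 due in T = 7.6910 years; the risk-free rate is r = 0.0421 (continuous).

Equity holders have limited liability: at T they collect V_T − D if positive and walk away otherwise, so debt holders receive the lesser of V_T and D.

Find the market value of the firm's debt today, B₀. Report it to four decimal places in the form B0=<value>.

B0=71.8746

d₁ = [ln(V₀/D) + (r + σ²/2)T] / (σ√T)
   = [ln(340.7368/103.3532) + (0.0421 + 0.5·0.3337²)·7.6910] / (0.3337·√7.6910)
   = [1.192958 + 0.752009] / 0.925439 = 2.101671
d₂ = d₁ − σ√T = 2.101671 − 0.925439 = 1.176232
N(d₁) = 0.982209,  N(d₂) = 0.880249,  e^(−rT) = 0.723401
E₀ = V₀·N(d₁) − D·e^(−rT)·N(d₂)
   = 340.7368·0.982209 − 103.3532·0.723401·0.880249 = 268.862175
B₀ = V₀ − E₀ = 340.7368 − 268.862175 = 71.874625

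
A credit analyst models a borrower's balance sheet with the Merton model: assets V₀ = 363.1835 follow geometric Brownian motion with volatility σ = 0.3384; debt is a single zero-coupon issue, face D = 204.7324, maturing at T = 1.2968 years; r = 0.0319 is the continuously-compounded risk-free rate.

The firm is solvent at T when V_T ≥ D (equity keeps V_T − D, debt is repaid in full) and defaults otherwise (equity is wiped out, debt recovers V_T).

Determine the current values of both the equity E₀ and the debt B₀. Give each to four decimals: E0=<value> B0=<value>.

E0=169.1366 B0=194.0469

d₁ = [ln(V₀/D) + (r + σ²/2)T] / (σ√T)
   = [ln(363.1835/204.7324) + (0.0319 + 0.5·0.3384²)·1.2968] / (0.3384·√1.2968)
   = [0.573204 + 0.115619] / 0.385360 = 1.787480
d₂ = d₁ − σ√T = 1.787480 − 0.385360 = 1.402120
N(d₁) = 0.963070,  N(d₂) = 0.919560,  e^(−rT) = 0.959476
E₀ = V₀·N(d₁) − D·e^(−rT)·N(d₂)
   = 363.1835·0.963070 − 204.7324·0.959476·0.919560 = 169.136556
B₀ = V₀ − E₀ = 363.1835 − 169.136556 = 194.046944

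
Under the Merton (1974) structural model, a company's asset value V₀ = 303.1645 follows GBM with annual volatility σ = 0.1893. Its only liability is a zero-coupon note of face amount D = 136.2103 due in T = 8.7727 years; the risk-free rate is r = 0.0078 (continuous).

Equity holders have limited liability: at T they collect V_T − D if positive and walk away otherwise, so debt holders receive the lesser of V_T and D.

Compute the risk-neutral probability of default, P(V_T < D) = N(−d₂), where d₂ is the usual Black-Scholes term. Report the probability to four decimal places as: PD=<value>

d₁ = [ln(V₀/D) + (r + σ²/2)T] / (σ√T)
   = [ln(303.1645/136.2103) + (0.0078 + 0.5·0.1893²)·8.7727] / (0.1893·√8.7727)
   = [0.800076 + 0.225610] / 0.560683 = 1.829350
d₂ = d₁ − σ√T = 1.829350 − 0.560683 = 1.268667
risk-neutral PD = N(−d₂) = N(-1.268667) = 0.102280

PD=0.1023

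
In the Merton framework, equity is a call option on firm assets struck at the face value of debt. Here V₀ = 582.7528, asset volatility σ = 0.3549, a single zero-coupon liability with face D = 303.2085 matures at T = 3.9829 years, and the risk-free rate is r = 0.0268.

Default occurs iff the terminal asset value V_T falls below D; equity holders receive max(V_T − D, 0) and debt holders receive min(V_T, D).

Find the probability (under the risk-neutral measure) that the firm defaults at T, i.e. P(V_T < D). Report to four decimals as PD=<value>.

PD=0.2361

d₁ = [ln(V₀/D) + (r + σ²/2)T] / (σ√T)
   = [ln(582.7528/303.2085) + (0.0268 + 0.5·0.3549²)·3.9829] / (0.3549·√3.9829)
   = [0.653342 + 0.357573] / 0.708281 = 1.427280
d₂ = d₁ − σ√T = 1.427280 − 0.708281 = 0.718998
risk-neutral PD = N(−d₂) = N(-0.718998) = 0.236071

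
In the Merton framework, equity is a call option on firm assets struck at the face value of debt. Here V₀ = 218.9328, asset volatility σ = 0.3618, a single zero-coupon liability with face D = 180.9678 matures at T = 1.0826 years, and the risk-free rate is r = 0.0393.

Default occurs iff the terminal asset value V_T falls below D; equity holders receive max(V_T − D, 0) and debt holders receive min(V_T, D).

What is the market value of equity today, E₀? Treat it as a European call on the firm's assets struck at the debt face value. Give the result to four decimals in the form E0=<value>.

d₁ = [ln(V₀/D) + (r + σ²/2)T] / (σ√T)
   = [ln(218.9328/180.9678) + (0.0393 + 0.5·0.3618²)·1.0826] / (0.3618·√1.0826)
   = [0.190446 + 0.113402] / 0.376446 = 0.807148
d₂ = d₁ − σ√T = 0.807148 − 0.376446 = 0.430702
N(d₁) = 0.790209,  N(d₂) = 0.666658,  e^(−rT) = 0.958346
E₀ = V₀·N(d₁) − D·e^(−rT)·N(d₂)
   = 218.9328·0.790209 − 180.9678·0.958346·0.666658 = 57.384474

E0=57.3845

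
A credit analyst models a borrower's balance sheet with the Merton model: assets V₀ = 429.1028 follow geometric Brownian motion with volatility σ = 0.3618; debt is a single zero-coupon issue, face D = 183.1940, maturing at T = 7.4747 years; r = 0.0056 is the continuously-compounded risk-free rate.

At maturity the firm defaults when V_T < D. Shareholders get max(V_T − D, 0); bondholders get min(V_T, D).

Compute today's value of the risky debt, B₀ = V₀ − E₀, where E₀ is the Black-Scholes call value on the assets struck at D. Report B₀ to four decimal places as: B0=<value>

B0=150.4998

d₁ = [ln(V₀/D) + (r + σ²/2)T] / (σ√T)
   = [ln(429.1028/183.1940) + (0.0056 + 0.5·0.3618²)·7.4747] / (0.3618·√7.4747)
   = [0.851151 + 0.531075] / 0.989157 = 1.397376
d₂ = d₁ − σ√T = 1.397376 − 0.989157 = 0.408219
N(d₁) = 0.918850,  N(d₂) = 0.658444,  e^(−rT) = 0.959006
E₀ = V₀·N(d₁) − D·e^(−rT)·N(d₂)
   = 429.1028·0.918850 − 183.1940·0.959006·0.658444 = 278.602976
B₀ = V₀ − E₀ = 429.1028 − 278.602976 = 150.499824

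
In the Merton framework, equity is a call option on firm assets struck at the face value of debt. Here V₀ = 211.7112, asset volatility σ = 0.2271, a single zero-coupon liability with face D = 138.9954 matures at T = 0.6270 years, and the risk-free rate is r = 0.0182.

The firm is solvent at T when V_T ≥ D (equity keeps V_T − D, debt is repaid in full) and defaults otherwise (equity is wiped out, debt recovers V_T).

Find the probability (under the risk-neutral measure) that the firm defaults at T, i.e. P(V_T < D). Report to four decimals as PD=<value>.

PD=0.0103

d₁ = [ln(V₀/D) + (r + σ²/2)T] / (σ√T)
   = [ln(211.7112/138.9954) + (0.0182 + 0.5·0.2271²)·0.6270] / (0.2271·√0.6270)
   = [0.420782 + 0.027580] / 0.179825 = 2.493320
d₂ = d₁ − σ√T = 2.493320 − 0.179825 = 2.313495
risk-neutral PD = N(−d₂) = N(-2.313495) = 0.010348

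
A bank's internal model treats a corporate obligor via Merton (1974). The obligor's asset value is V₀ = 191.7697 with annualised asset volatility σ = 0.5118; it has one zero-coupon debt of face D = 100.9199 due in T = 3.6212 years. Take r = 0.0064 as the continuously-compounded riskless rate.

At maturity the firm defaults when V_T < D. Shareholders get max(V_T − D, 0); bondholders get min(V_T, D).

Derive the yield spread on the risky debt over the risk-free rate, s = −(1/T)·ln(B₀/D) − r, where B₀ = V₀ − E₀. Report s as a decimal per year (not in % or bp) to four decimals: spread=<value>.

d₁ = [ln(V₀/D) + (r + σ²/2)T] / (σ√T)
   = [ln(191.7697/100.9199) + (0.0064 + 0.5·0.5118²)·3.6212] / (0.5118·√3.6212)
   = [0.641968 + 0.497443] / 0.973927 = 1.169914
d₂ = d₁ − σ√T = 1.169914 − 0.973927 = 0.195986
N(d₁) = 0.878982,  N(d₂) = 0.577690,  e^(−rT) = 0.977091
E₀ = V₀·N(d₁) − D·e^(−rT)·N(d₂)
   = 191.7697·0.878982 − 100.9199·0.977091·0.577690 = 111.597381
B₀ = V₀ − E₀ = 191.7697 − 111.597381 = 80.172319
spread = −(1/T)·ln(B₀/D) − r = −(1/3.6212)·ln(80.172319/100.9199) − 0.0064 = 0.05715596

spread=0.0572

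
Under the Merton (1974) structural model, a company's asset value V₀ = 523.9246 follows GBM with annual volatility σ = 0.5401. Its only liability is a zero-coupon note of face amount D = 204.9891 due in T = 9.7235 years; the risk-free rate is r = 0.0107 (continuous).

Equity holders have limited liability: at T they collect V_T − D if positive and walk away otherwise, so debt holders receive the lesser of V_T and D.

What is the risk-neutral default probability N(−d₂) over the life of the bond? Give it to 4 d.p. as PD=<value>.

PD=0.5883

d₁ = [ln(V₀/D) + (r + σ²/2)T] / (σ√T)
   = [ln(523.9246/204.9891) + (0.0107 + 0.5·0.5401²)·9.7235] / (0.5401·√9.7235)
   = [0.938391 + 1.522253] / 1.684168 = 1.461044
d₂ = d₁ − σ√T = 1.461044 − 1.684168 = -0.223124
risk-neutral PD = N(−d₂) = N(0.223124) = 0.588281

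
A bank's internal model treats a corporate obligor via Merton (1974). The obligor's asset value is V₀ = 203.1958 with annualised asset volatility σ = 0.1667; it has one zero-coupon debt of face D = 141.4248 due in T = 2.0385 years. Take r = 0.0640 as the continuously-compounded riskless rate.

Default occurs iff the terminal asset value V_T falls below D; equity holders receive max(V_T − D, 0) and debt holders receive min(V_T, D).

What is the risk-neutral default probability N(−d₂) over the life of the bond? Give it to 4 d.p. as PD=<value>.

PD=0.0255

d₁ = [ln(V₀/D) + (r + σ²/2)T] / (σ√T)
   = [ln(203.1958/141.4248) + (0.0640 + 0.5·0.1667²)·2.0385] / (0.1667·√2.0385)
   = [0.362402 + 0.158788] / 0.238008 = 2.189802
d₂ = d₁ − σ√T = 2.189802 − 0.238008 = 1.951795
risk-neutral PD = N(−d₂) = N(-1.951795) = 0.025481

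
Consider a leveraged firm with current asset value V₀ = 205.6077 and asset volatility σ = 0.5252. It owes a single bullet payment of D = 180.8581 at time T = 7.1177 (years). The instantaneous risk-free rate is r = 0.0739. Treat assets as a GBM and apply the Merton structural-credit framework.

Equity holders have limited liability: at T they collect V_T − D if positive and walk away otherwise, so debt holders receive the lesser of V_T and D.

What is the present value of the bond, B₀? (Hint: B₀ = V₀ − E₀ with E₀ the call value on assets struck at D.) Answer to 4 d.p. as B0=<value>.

d₁ = [ln(V₀/D) + (r + σ²/2)T] / (σ√T)
   = [ln(205.6077/180.8581) + (0.0739 + 0.5·0.5252²)·7.1177] / (0.5252·√7.1177)
   = [0.128257 + 1.507654] / 1.401182 = 1.167522
d₂ = d₁ − σ√T = 1.167522 − 1.401182 = -0.233660
N(d₁) = 0.878500,  N(d₂) = 0.407624,  e^(−rT) = 0.590965
E₀ = V₀·N(d₁) − D·e^(−rT)·N(d₂)
   = 205.6077·0.878500 − 180.8581·0.590965·0.407624 = 137.059151
B₀ = V₀ − E₀ = 205.6077 − 137.059151 = 68.548549

B0=68.5485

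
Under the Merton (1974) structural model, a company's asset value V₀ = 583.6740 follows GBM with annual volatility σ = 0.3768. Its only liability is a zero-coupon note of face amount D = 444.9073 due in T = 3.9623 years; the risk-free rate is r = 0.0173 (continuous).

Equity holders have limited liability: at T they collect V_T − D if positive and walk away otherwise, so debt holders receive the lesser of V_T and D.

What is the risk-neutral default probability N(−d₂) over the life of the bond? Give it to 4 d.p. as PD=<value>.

d₁ = [ln(V₀/D) + (r + σ²/2)T] / (σ√T)
   = [ln(583.6740/444.9073) + (0.0173 + 0.5·0.3768²)·3.9623] / (0.3768·√3.9623)
   = [0.271477 + 0.349828] / 0.750040 = 0.828362
d₂ = d₁ − σ√T = 0.828362 − 0.750040 = 0.078321
risk-neutral PD = N(−d₂) = N(-0.078321) = 0.468786

PD=0.4688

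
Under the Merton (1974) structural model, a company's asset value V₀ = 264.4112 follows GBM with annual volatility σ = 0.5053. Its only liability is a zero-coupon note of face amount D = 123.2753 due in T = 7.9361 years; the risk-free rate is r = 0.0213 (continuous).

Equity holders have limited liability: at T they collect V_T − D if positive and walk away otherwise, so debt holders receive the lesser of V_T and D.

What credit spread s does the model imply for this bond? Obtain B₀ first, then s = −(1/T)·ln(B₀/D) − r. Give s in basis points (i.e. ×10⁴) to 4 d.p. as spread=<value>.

d₁ = [ln(V₀/D) + (r + σ²/2)T] / (σ√T)
   = [ln(264.4112/123.2753) + (0.0213 + 0.5·0.5053²)·7.9361] / (0.5053·√7.9361)
   = [0.763085 + 1.182194] / 1.423485 = 1.366561
d₂ = d₁ − σ√T = 1.366561 − 1.423485 = -0.056924
N(d₁) = 0.914119,  N(d₂) = 0.477303,  e^(−rT) = 0.844476
E₀ = V₀·N(d₁) − D·e^(−rT)·N(d₂)
   = 264.4112·0.914119 − 123.2753·0.844476·0.477303 = 192.014495
B₀ = V₀ − E₀ = 264.4112 − 192.014495 = 72.396705
spread = −(1/T)·ln(B₀/D) − r = −(1/7.9361)·ln(72.396705/123.2753) − 0.0213 = 0.04576812
in basis points: 0.04576812 × 10⁴ = 457.6812 bp

spread=457.6812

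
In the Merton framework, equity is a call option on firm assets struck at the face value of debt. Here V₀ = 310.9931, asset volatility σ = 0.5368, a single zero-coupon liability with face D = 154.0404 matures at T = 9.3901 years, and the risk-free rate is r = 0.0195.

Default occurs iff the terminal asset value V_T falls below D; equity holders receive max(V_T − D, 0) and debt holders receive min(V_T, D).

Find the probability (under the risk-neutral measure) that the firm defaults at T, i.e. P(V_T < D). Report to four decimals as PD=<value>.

PD=0.6118

d₁ = [ln(V₀/D) + (r + σ²/2)T] / (σ√T)
   = [ln(310.9931/154.0404) + (0.0195 + 0.5·0.5368²)·9.3901] / (0.5368·√9.3901)
   = [0.702556 + 1.536006] / 1.644931 = 1.360885
d₂ = d₁ − σ√T = 1.360885 − 1.644931 = -0.284046
risk-neutral PD = N(−d₂) = N(0.284046) = 0.611812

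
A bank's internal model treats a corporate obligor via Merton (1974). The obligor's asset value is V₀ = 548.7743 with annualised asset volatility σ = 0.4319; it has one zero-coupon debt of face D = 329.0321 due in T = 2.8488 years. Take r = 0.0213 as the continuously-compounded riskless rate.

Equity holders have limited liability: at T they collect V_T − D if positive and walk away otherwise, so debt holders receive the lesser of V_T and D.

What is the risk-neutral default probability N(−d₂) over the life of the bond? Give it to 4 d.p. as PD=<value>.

PD=0.3371

d₁ = [ln(V₀/D) + (r + σ²/2)T] / (σ√T)
   = [ln(548.7743/329.0321) + (0.0213 + 0.5·0.4319²)·2.8488] / (0.4319·√2.8488)
   = [0.511532 + 0.326384] / 0.728978 = 1.149439
d₂ = d₁ − σ√T = 1.149439 − 0.728978 = 0.420462
risk-neutral PD = N(−d₂) = N(-0.420462) = 0.337074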